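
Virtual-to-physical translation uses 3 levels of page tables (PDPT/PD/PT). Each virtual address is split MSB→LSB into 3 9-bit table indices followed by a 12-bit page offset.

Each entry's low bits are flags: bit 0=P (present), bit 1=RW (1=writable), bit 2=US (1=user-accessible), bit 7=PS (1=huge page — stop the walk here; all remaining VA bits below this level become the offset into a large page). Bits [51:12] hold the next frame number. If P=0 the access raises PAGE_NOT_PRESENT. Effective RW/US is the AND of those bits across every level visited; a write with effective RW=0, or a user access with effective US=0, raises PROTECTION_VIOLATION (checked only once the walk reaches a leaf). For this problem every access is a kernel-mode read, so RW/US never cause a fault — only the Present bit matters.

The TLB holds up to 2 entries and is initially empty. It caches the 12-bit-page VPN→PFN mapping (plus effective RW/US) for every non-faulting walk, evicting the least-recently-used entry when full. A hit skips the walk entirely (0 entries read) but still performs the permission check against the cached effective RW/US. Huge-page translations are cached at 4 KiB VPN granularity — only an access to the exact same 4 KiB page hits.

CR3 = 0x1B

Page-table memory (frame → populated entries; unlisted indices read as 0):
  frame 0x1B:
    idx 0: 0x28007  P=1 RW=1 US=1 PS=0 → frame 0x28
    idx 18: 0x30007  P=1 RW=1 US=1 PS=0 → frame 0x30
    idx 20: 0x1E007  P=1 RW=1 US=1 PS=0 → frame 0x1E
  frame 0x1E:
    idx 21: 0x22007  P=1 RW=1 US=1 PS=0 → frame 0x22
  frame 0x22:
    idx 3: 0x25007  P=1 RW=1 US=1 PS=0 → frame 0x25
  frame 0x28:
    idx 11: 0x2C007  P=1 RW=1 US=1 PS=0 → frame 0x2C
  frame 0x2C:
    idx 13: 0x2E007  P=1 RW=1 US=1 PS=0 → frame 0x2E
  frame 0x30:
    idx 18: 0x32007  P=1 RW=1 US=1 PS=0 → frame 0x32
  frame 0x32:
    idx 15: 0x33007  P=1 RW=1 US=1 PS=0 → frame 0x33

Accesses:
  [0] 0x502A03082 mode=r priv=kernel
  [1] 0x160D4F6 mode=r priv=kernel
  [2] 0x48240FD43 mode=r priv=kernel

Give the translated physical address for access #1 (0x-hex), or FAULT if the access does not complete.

Trace:
#0 VA=0x502A03082 (r,kernel):
  [0] read 0x1B idx=20: raw=0x1E007 flags P=1 W=1 U=1 S=0
  [1] read 0x1E idx=21: raw=0x22007 flags P=1 W=1 U=1 S=0
  [2] read 0x22 idx=3: raw=0x25007 flags P=1 W=1 U=1 S=0
  ⇒ phys 0x25082  [3 reads]
#1 VA=0x160D4F6 (r,kernel):
  [0] read 0x1B idx=0: raw=0x28007 flags P=1 W=1 U=1 S=0
  [1] read 0x28 idx=11: raw=0x2C007 flags P=1 W=1 U=1 S=0
  [2] read 0x2C idx=13: raw=0x2E007 flags P=1 W=1 U=1 S=0
  ⇒ phys 0x2E4F6  [3 reads]
#2 VA=0x48240FD43 (r,kernel):
  [0] read 0x1B idx=18: raw=0x30007 flags P=1 W=1 U=1 S=0
  [1] read 0x30 idx=18: raw=0x32007 flags P=1 W=1 U=1 S=0
  [2] read 0x32 idx=15: raw=0x33007 flags P=1 W=1 U=1 S=0
  ⇒ phys 0x33D43  [3 reads]

Access #1 PA: 0x2E4F6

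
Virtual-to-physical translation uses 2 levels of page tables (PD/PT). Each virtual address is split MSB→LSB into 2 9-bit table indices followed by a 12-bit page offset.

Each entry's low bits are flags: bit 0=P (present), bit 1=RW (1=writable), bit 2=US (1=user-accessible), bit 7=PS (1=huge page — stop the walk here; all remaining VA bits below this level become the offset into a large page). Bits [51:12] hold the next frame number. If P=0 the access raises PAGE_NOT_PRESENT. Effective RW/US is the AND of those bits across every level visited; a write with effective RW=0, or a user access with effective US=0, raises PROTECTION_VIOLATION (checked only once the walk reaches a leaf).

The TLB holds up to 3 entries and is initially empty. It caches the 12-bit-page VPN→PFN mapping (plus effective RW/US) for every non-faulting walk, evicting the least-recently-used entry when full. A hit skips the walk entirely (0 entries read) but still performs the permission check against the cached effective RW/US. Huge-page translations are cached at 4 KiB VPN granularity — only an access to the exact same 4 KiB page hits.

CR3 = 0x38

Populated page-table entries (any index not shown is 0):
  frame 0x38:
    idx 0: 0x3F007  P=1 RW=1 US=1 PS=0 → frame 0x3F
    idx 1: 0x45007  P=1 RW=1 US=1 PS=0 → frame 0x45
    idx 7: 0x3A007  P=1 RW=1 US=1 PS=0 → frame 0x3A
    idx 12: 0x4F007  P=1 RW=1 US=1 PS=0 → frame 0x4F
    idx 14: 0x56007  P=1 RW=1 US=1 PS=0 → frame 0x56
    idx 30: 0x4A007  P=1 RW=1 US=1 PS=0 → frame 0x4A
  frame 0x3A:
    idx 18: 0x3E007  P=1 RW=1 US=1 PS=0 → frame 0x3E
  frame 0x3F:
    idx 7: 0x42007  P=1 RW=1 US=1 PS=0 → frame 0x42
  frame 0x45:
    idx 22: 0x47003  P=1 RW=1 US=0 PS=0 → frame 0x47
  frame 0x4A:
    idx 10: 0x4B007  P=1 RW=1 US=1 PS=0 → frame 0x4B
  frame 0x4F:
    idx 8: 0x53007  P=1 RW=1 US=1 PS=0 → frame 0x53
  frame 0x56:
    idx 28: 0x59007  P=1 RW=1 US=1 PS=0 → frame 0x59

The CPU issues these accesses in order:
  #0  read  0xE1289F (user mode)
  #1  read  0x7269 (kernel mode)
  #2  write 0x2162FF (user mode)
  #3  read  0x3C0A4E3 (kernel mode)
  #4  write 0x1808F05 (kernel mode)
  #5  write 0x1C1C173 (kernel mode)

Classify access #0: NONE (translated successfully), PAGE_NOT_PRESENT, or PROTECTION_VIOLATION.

Walk each access:
#0 VA=0xE1289F (r,user):
  L0 @0x38[7] → 0x3A007  P=1,RW=1,US=1,PS=0
  L1 @0x3A[18] → 0x3E007  P=1,RW=1,US=1,PS=0
  → PA=0x3E89F  (2 entries read)
#1 VA=0x7269 (r,kernel):
  L0 @0x38[0] → 0x3F007  P=1,RW=1,US=1,PS=0
  L1 @0x3F[7] → 0x42007  P=1,RW=1,US=1,PS=0
  → PA=0x42269  (2 entries read)
#2 VA=0x2162FF (w,user):
  L0 @0x38[1] → 0x45007  P=1,RW=1,US=1,PS=0
  L1 @0x45[22] → 0x47003  P=1,RW=1,US=0,PS=0
  → PROTECTION_VIOLATION  (2 entries read)
#3 VA=0x3C0A4E3 (r,kernel):
  L0 @0x38[30] → 0x4A007  P=1,RW=1,US=1,PS=0
  L1 @0x4A[10] → 0x4B007  P=1,RW=1,US=1,PS=0
  → PA=0x4B4E3  (2 entries read)
#4 VA=0x1808F05 (w,kernel):
  L0 @0x38[12] → 0x4F007  P=1,RW=1,US=1,PS=0
  L1 @0x4F[8] → 0x53007  P=1,RW=1,US=1,PS=0
  → PA=0x53F05  (2 entries read)
#5 VA=0x1C1C173 (w,kernel):
  L0 @0x38[14] → 0x56007  P=1,RW=1,US=1,PS=0
  L1 @0x56[28] → 0x59007  P=1,RW=1,US=1,PS=0
  → PA=0x59173  (2 entries read)

Access #0 fault: NONE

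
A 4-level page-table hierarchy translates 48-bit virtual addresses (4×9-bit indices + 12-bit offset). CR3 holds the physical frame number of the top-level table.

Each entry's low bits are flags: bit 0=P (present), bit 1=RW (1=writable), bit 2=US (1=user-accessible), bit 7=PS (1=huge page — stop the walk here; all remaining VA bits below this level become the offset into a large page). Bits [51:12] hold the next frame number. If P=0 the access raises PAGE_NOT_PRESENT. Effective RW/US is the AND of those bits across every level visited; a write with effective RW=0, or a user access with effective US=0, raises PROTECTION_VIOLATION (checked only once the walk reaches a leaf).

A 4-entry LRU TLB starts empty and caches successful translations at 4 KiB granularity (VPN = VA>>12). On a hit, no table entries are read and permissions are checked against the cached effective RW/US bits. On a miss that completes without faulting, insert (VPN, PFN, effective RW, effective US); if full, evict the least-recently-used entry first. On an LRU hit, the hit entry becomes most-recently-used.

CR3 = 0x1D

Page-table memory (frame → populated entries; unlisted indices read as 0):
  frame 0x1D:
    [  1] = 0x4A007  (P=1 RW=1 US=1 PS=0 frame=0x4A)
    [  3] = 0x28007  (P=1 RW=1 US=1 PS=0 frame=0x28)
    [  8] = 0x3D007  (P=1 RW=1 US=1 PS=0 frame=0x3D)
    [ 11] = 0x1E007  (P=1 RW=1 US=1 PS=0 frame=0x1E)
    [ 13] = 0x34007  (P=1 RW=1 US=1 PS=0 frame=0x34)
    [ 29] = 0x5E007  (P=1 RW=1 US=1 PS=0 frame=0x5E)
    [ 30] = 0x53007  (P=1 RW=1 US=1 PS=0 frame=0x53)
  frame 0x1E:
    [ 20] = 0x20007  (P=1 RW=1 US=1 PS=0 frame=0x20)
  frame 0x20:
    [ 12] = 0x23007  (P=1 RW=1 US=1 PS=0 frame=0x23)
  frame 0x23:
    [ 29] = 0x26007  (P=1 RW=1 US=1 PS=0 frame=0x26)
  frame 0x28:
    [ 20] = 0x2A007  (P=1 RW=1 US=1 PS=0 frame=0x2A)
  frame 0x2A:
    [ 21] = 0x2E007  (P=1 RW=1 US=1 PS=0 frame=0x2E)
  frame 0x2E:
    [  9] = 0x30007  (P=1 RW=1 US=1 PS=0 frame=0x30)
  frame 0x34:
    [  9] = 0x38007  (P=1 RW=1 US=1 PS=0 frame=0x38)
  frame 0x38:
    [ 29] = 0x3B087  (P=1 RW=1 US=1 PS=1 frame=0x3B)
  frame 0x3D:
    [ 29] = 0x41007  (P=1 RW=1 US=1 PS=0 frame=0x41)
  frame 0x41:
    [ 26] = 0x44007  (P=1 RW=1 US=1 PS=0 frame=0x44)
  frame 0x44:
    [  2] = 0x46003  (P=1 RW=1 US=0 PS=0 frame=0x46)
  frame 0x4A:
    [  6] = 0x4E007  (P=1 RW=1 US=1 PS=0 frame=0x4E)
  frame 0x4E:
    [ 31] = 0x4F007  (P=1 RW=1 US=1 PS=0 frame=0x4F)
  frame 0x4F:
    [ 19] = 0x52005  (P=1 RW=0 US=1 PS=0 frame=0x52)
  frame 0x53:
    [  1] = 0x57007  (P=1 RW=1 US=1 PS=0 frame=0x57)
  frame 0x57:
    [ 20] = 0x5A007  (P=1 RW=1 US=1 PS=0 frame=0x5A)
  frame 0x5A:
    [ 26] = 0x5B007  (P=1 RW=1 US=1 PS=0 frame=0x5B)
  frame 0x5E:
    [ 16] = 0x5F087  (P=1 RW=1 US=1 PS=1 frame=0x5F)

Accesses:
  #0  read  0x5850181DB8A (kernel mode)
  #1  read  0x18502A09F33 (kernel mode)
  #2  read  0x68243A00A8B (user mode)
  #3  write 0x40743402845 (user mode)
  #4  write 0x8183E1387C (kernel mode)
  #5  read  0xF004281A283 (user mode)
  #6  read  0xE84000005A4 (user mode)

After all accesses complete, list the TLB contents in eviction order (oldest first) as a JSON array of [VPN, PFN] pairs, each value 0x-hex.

Per-access translation:
#0 VA=0x5850181DB8A (r,kernel):
  [0] read 0x1D idx=11: raw=0x1E007 flags P=1 W=1 U=1 S=0
  [1] read 0x1E idx=20: raw=0x20007 flags P=1 W=1 U=1 S=0
  [2] read 0x20 idx=12: raw=0x23007 flags P=1 W=1 U=1 S=0
  [3] read 0x23 idx=29: raw=0x26007 flags P=1 W=1 U=1 S=0
  ⇒ phys 0x26B8A  [4 reads]
#1 VA=0x18502A09F33 (r,kernel):
  [0] read 0x1D idx=3: raw=0x28007 flags P=1 W=1 U=1 S=0
  [1] read 0x28 idx=20: raw=0x2A007 flags P=1 W=1 U=1 S=0
  [2] read 0x2A idx=21: raw=0x2E007 flags P=1 W=1 U=1 S=0
  [3] read 0x2E idx=9: raw=0x30007 flags P=1 W=1 U=1 S=0
  ⇒ phys 0x30F33  [4 reads]
#2 VA=0x68243A00A8B (r,user):
  [0] read 0x1D idx=13: raw=0x34007 flags P=1 W=1 U=1 S=0
  [1] read 0x34 idx=9: raw=0x38007 flags P=1 W=1 U=1 S=0
  [2] read 0x38 idx=29: raw=0x3B087 flags P=1 W=1 U=1 S=1
  ⇒ phys 0x3BA8B (huge @L2)  [3 reads]
#3 VA=0x40743402845 (w,user):
  [0] read 0x1D idx=8: raw=0x3D007 flags P=1 W=1 U=1 S=0
  [1] read 0x3D idx=29: raw=0x41007 flags P=1 W=1 U=1 S=0
  [2] read 0x41 idx=26: raw=0x44007 flags P=1 W=1 U=1 S=0
  [3] read 0x44 idx=2: raw=0x46003 flags P=1 W=1 U=0 S=0
  → PROTECTION_VIOLATION  (4 entries read)
#4 VA=0x8183E1387C (w,kernel):
  [0] read 0x1D idx=1: raw=0x4A007 flags P=1 W=1 U=1 S=0
  [1] read 0x4A idx=6: raw=0x4E007 flags P=1 W=1 U=1 S=0
  [2] read 0x4E idx=31: raw=0x4F007 flags P=1 W=1 U=1 S=0
  [3] read 0x4F idx=19: raw=0x52005 flags P=1 W=0 U=1 S=0
  → PROTECTION_VIOLATION  (4 entries read)
#5 VA=0xF004281A283 (r,user):
  [0] read 0x1D idx=30: raw=0x53007 flags P=1 W=1 U=1 S=0
  [1] read 0x53 idx=1: raw=0x57007 flags P=1 W=1 U=1 S=0
  [2] read 0x57 idx=20: raw=0x5A007 flags P=1 W=1 U=1 S=0
  [3] read 0x5A idx=26: raw=0x5B007 flags P=1 W=1 U=1 S=0
  ⇒ phys 0x5B283  [4 reads]
#6 VA=0xE84000005A4 (r,user):
  [0] read 0x1D idx=29: raw=0x5E007 flags P=1 W=1 U=1 S=0
  [1] read 0x5E idx=16: raw=0x5F087 flags P=1 W=1 U=1 S=1
  ⇒ phys 0x5F5A4 (huge @L1)  [2 reads]

TLB: [["0x18502A09", "0x30"], ["0x68243A00", "0x3B"], ["0xF004281A", "0x5B"], ["0xE8400000", "0x5F"]]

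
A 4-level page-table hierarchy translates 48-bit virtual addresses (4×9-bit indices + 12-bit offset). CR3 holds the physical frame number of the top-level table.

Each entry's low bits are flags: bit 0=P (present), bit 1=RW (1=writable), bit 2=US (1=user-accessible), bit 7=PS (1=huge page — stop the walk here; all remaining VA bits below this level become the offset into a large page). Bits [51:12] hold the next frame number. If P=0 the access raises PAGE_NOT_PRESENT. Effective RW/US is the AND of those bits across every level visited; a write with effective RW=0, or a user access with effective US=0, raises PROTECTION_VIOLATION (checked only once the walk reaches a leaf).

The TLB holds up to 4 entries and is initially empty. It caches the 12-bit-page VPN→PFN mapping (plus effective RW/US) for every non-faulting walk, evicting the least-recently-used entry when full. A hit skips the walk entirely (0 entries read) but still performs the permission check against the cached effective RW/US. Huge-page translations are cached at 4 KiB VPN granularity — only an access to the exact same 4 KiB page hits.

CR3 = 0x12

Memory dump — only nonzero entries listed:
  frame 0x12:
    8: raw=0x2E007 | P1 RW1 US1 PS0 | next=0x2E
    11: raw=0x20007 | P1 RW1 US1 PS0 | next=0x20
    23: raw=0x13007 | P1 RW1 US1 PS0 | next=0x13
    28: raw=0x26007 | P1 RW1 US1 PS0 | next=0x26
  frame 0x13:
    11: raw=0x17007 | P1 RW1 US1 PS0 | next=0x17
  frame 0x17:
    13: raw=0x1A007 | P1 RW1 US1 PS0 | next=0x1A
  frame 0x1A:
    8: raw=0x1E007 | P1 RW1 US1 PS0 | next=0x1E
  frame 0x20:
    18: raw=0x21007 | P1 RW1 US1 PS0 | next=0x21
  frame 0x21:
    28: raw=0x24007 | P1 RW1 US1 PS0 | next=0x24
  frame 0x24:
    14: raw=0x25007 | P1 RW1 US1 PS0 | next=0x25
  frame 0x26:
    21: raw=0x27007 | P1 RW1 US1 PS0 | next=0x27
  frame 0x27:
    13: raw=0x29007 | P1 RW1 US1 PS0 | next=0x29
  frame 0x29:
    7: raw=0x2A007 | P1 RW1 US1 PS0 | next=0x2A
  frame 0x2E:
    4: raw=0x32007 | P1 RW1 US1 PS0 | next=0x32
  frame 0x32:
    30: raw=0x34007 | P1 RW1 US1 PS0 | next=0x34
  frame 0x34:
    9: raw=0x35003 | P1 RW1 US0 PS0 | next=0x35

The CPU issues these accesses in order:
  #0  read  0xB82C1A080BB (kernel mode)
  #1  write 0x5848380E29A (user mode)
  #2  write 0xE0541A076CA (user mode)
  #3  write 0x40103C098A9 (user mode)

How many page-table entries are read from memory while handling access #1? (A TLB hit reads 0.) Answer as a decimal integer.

Trace:
#0 VA=0xB82C1A080BB (r,kernel):
  [0] read 0x12 idx=23: raw=0x13007 flags P=1 W=1 U=1 S=0
  [1] read 0x13 idx=11: raw=0x17007 flags P=1 W=1 U=1 S=0
  [2] read 0x17 idx=13: raw=0x1A007 flags P=1 W=1 U=1 S=0
  [3] read 0x1A idx=8: raw=0x1E007 flags P=1 W=1 U=1 S=0
  ⇒ phys 0x1E0BB  [4 reads]
#1 VA=0x5848380E29A (w,user):
  [0] read 0x12 idx=11: raw=0x20007 flags P=1 W=1 U=1 S=0
  [1] read 0x20 idx=18: raw=0x21007 flags P=1 W=1 U=1 S=0
  [2] read 0x21 idx=28: raw=0x24007 flags P=1 W=1 U=1 S=0
  [3] read 0x24 idx=14: raw=0x25007 flags P=1 W=1 U=1 S=0
  ⇒ phys 0x2529A  [4 reads]
#2 VA=0xE0541A076CA (w,user):
  [0] read 0x12 idx=28: raw=0x26007 flags P=1 W=1 U=1 S=0
  [1] read 0x26 idx=21: raw=0x27007 flags P=1 W=1 U=1 S=0
  [2] read 0x27 idx=13: raw=0x29007 flags P=1 W=1 U=1 S=0
  [3] read 0x29 idx=7: raw=0x2A007 flags P=1 W=1 U=1 S=0
  ⇒ phys 0x2A6CA  [4 reads]
#3 VA=0x40103C098A9 (w,user):
  [0] read 0x12 idx=8: raw=0x2E007 flags P=1 W=1 U=1 S=0
  [1] read 0x2E idx=4: raw=0x32007 flags P=1 W=1 U=1 S=0
  [2] read 0x32 idx=30: raw=0x34007 flags P=1 W=1 U=1 S=0
  [3] read 0x34 idx=9: raw=0x35003 flags P=1 W=1 U=0 S=0
  ⇒ fault: PROTECTION_VIOLATION  — 4 lookups

Entries read for #1: 4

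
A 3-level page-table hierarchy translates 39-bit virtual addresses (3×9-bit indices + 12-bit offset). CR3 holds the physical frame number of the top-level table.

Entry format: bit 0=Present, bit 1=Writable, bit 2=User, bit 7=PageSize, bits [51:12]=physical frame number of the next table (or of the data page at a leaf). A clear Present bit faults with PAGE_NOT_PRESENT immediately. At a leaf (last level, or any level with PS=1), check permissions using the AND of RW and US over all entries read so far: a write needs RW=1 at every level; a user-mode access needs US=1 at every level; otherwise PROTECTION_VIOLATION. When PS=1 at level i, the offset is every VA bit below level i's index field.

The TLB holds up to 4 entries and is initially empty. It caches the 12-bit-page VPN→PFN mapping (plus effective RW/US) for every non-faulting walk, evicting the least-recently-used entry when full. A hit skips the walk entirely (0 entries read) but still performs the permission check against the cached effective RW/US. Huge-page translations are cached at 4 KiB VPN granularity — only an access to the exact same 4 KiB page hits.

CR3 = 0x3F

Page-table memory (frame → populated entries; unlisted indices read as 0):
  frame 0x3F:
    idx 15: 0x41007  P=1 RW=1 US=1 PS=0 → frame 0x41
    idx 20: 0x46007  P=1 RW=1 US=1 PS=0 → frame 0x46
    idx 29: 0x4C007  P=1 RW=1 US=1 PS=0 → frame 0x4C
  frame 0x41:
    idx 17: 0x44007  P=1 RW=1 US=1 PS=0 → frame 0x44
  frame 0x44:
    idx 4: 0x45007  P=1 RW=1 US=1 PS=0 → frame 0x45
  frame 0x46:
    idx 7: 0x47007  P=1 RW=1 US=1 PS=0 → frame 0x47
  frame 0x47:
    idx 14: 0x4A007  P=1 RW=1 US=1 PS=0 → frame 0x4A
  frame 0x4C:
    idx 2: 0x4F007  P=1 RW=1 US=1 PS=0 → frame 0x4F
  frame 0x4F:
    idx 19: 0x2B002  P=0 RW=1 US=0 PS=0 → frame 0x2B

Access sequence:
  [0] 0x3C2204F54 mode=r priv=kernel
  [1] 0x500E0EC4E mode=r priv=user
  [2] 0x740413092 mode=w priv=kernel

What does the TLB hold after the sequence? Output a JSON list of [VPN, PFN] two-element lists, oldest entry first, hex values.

Per-access translation:
#0 VA=0x3C2204F54 (r,kernel):
  lvl0: tbl 0x3F, slot 15 ⇒ 0x41007 (P1/RW1/US1/PS0)
  lvl1: tbl 0x41, slot 17 ⇒ 0x44007 (P1/RW1/US1/PS0)
  lvl2: tbl 0x44, slot 4 ⇒ 0x45007 (P1/RW1/US1/PS0)
  ⇒ phys 0x45F54  [3 reads]
#1 VA=0x500E0EC4E (r,user):
  lvl0: tbl 0x3F, slot 20 ⇒ 0x46007 (P1/RW1/US1/PS0)
  lvl1: tbl 0x46, slot 7 ⇒ 0x47007 (P1/RW1/US1/PS0)
  lvl2: tbl 0x47, slot 14 ⇒ 0x4A007 (P1/RW1/US1/PS0)
  ⇒ phys 0x4AC4E  [3 reads]
#2 VA=0x740413092 (w,kernel):
  lvl0: tbl 0x3F, slot 29 ⇒ 0x4C007 (P1/RW1/US1/PS0)
  lvl1: tbl 0x4C, slot 2 ⇒ 0x4F007 (P1/RW1/US1/PS0)
  lvl2: tbl 0x4F, slot 19 ⇒ 0x2B002 (P0/RW1/US0/PS0)
  ⇒ fault: PAGE_NOT_PRESENT  — 3 lookups

TLB: [["0x3C2204", "0x45"], ["0x500E0E", "0x4A"]]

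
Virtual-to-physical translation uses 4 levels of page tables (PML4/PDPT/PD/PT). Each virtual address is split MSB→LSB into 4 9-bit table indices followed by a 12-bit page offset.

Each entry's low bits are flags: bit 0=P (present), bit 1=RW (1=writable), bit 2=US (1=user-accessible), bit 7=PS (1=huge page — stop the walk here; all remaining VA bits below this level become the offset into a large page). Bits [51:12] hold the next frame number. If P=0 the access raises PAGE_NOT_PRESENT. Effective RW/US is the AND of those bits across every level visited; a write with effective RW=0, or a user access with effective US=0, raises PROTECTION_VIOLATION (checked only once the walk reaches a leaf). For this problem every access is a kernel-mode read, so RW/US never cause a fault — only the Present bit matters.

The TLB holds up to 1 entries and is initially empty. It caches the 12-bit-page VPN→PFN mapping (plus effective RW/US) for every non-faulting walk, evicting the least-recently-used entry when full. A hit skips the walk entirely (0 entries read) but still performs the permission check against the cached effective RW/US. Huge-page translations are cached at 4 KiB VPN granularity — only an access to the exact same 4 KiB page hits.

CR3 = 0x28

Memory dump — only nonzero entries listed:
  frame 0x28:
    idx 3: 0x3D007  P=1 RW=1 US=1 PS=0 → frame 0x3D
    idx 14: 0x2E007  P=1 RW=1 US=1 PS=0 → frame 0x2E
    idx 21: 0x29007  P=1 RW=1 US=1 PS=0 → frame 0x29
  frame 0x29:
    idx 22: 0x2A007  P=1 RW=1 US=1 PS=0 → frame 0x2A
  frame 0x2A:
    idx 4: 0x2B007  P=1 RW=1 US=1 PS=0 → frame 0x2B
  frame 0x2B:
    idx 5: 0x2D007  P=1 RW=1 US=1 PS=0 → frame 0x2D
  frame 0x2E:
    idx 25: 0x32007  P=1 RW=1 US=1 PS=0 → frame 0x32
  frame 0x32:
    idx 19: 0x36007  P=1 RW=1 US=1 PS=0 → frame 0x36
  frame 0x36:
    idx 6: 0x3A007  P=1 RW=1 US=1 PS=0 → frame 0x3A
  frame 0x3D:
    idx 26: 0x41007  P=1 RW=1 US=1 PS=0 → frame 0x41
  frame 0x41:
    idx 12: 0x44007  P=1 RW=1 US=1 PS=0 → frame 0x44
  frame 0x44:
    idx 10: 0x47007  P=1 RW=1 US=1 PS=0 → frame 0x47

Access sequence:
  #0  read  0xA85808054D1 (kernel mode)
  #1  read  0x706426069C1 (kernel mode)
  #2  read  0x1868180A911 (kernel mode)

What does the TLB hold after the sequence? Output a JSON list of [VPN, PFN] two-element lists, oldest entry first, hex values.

Trace:
#0 VA=0xA85808054D1 (r,kernel):
  L0 @0x28[21] → 0x29007  P=1,RW=1,US=1,PS=0
  L1 @0x29[22] → 0x2A007  P=1,RW=1,US=1,PS=0
  L2 @0x2A[4] → 0x2B007  P=1,RW=1,US=1,PS=0
  L3 @0x2B[5] → 0x2D007  P=1,RW=1,US=1,PS=0
  ⇒ phys 0x2D4D1  [4 reads]
#1 VA=0x706426069C1 (r,kernel):
  L0 @0x28[14] → 0x2E007  P=1,RW=1,US=1,PS=0
  L1 @0x2E[25] → 0x32007  P=1,RW=1,US=1,PS=0
  L2 @0x32[19] → 0x36007  P=1,RW=1,US=1,PS=0
  L3 @0x36[6] → 0x3A007  P=1,RW=1,US=1,PS=0
  ⇒ phys 0x3A9C1  [4 reads]
#2 VA=0x1868180A911 (r,kernel):
  L0 @0x28[3] → 0x3D007  P=1,RW=1,US=1,PS=0
  L1 @0x3D[26] → 0x41007  P=1,RW=1,US=1,PS=0
  L2 @0x41[12] → 0x44007  P=1,RW=1,US=1,PS=0
  L3 @0x44[10] → 0x47007  P=1,RW=1,US=1,PS=0
  ⇒ phys 0x47911  [4 reads]

TLB: [["0x1868180A", "0x47"]]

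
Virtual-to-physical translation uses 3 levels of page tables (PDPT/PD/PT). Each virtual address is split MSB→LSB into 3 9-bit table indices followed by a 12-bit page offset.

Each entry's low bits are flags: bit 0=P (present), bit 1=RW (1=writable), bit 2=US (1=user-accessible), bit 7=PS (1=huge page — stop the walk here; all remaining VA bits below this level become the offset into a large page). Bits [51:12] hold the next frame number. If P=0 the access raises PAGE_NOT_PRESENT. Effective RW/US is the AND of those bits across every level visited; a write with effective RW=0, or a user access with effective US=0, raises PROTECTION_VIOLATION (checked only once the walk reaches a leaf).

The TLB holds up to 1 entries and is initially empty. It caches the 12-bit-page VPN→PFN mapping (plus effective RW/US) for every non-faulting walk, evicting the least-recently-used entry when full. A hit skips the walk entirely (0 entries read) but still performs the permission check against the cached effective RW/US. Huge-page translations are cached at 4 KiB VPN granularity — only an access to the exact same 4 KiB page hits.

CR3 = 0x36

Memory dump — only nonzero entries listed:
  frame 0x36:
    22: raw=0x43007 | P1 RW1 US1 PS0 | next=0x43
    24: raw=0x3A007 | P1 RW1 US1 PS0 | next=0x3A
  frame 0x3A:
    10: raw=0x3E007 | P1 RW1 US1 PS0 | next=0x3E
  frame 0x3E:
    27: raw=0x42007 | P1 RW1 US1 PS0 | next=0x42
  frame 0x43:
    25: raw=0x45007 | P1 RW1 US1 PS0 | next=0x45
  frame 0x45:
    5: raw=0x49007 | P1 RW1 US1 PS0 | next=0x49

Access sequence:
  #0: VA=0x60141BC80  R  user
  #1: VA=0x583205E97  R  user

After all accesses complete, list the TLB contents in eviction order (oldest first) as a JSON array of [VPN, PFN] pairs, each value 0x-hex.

Per-access translation:
#0 VA=0x60141BC80 (r,user):
  lvl0: tbl 0x36, slot 24 ⇒ 0x3A007 (P1/RW1/US1/PS0)
  lvl1: tbl 0x3A, slot 10 ⇒ 0x3E007 (P1/RW1/US1/PS0)
  lvl2: tbl 0x3E, slot 27 ⇒ 0x42007 (P1/RW1/US1/PS0)
  → PA=0x42C80  (3 entries read)
#1 VA=0x583205E97 (r,user):
  lvl0: tbl 0x36, slot 22 ⇒ 0x43007 (P1/RW1/US1/PS0)
  lvl1: tbl 0x43, slot 25 ⇒ 0x45007 (P1/RW1/US1/PS0)
  lvl2: tbl 0x45, slot 5 ⇒ 0x49007 (P1/RW1/US1/PS0)
  → PA=0x49E97  (3 entries read)

TLB: [["0x583205", "0x49"]]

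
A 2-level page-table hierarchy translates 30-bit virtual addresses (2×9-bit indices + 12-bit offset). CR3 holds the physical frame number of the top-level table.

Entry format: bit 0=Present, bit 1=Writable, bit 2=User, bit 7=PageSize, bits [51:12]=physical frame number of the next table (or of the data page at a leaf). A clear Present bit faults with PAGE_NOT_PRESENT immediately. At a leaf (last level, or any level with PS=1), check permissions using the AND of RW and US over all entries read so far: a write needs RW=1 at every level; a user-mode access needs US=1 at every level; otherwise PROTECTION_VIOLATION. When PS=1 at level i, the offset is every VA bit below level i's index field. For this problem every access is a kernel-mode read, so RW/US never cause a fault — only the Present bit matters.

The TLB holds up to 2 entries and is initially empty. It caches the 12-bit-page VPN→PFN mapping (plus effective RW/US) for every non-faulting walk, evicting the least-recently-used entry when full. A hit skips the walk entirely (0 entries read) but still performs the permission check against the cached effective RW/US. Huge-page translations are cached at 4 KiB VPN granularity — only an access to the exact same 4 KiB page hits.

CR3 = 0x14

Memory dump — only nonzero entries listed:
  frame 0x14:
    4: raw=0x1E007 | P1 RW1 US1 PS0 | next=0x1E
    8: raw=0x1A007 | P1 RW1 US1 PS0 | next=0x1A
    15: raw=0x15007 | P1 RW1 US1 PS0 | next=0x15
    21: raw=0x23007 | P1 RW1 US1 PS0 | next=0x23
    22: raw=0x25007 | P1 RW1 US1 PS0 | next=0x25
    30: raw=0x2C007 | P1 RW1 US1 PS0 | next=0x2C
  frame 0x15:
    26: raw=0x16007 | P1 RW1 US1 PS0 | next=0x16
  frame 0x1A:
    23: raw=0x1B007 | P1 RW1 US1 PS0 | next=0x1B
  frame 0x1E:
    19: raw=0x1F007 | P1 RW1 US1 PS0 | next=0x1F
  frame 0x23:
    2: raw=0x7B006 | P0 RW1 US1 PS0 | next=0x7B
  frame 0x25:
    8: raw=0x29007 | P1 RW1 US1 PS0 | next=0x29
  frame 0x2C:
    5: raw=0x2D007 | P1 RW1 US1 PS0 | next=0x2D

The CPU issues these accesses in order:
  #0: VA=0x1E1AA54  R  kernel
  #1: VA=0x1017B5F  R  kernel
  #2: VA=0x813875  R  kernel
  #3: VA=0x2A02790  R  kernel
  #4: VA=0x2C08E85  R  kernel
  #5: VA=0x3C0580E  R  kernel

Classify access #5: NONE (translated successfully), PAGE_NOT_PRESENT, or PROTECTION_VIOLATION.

Walk each access:
#0 VA=0x1E1AA54 (r,kernel):
  L0 @0x14[15] → 0x15007  P=1,RW=1,US=1,PS=0
  L1 @0x15[26] → 0x16007  P=1,RW=1,US=1,PS=0
  → PA=0x16A54  (2 entries read)
#1 VA=0x1017B5F (r,kernel):
  L0 @0x14[8] → 0x1A007  P=1,RW=1,US=1,PS=0
  L1 @0x1A[23] → 0x1B007  P=1,RW=1,US=1,PS=0
  → PA=0x1BB5F  (2 entries read)
#2 VA=0x813875 (r,kernel):
  L0 @0x14[4] → 0x1E007  P=1,RW=1,US=1,PS=0
  L1 @0x1E[19] → 0x1F007  P=1,RW=1,US=1,PS=0
  → PA=0x1F875  (2 entries read)
#3 VA=0x2A02790 (r,kernel):
  L0 @0x14[21] → 0x23007  P=1,RW=1,US=1,PS=0
  L1 @0x23[2] → 0x7B006  P=0,RW=1,US=1,PS=0
  ⇒ fault: PAGE_NOT_PRESENT  — 2 lookups
#4 VA=0x2C08E85 (r,kernel):
  L0 @0x14[22] → 0x25007  P=1,RW=1,US=1,PS=0
  L1 @0x25[8] → 0x29007  P=1,RW=1,US=1,PS=0
  → PA=0x29E85  (2 entries read)
#5 VA=0x3C0580E (r,kernel):
  L0 @0x14[30] → 0x2C007  P=1,RW=1,US=1,PS=0
  L1 @0x2C[5] → 0x2D007  P=1,RW=1,US=1,PS=0
  → PA=0x2D80E  (2 entries read)

Access #5 fault: NONE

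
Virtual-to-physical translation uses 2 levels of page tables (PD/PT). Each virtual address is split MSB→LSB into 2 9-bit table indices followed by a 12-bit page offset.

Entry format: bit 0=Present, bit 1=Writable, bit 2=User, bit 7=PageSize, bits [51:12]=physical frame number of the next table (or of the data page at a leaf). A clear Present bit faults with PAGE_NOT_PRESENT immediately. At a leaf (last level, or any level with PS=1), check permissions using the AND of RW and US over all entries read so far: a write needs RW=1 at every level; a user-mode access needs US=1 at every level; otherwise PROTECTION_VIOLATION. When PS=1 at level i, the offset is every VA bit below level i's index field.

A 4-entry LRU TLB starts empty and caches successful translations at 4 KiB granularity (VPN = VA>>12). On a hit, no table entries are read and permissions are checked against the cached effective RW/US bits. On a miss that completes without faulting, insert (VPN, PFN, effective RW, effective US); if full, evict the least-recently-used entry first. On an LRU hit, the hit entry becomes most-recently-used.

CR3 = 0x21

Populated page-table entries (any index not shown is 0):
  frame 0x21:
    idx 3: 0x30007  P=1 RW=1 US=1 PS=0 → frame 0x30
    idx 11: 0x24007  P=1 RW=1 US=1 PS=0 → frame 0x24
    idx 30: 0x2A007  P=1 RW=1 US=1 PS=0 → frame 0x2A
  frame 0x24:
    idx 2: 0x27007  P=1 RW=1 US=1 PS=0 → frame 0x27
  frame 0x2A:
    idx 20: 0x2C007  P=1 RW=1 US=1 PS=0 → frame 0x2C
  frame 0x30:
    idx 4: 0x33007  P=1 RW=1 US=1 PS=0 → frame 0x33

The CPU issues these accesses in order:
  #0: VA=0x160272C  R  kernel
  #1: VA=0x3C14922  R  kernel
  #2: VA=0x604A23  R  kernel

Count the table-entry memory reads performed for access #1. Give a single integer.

Walk each access:
#0 VA=0x160272C (r,kernel):
  lvl0: tbl 0x21, slot 11 ⇒ 0x24007 (P1/RW1/US1/PS0)
  lvl1: tbl 0x24, slot 2 ⇒ 0x27007 (P1/RW1/US1/PS0)
  ⇒ phys 0x2772C  [2 reads]
#1 VA=0x3C14922 (r,kernel):
  lvl0: tbl 0x21, slot 30 ⇒ 0x2A007 (P1/RW1/US1/PS0)
  lvl1: tbl 0x2A, slot 20 ⇒ 0x2C007 (P1/RW1/US1/PS0)
  ⇒ phys 0x2C922  [2 reads]
#2 VA=0x604A23 (r,kernel):
  lvl0: tbl 0x21, slot 3 ⇒ 0x30007 (P1/RW1/US1/PS0)
  lvl1: tbl 0x30, slot 4 ⇒ 0x33007 (P1/RW1/US1/PS0)
  ⇒ phys 0x33A23  [2 reads]

Entries read for #1: 2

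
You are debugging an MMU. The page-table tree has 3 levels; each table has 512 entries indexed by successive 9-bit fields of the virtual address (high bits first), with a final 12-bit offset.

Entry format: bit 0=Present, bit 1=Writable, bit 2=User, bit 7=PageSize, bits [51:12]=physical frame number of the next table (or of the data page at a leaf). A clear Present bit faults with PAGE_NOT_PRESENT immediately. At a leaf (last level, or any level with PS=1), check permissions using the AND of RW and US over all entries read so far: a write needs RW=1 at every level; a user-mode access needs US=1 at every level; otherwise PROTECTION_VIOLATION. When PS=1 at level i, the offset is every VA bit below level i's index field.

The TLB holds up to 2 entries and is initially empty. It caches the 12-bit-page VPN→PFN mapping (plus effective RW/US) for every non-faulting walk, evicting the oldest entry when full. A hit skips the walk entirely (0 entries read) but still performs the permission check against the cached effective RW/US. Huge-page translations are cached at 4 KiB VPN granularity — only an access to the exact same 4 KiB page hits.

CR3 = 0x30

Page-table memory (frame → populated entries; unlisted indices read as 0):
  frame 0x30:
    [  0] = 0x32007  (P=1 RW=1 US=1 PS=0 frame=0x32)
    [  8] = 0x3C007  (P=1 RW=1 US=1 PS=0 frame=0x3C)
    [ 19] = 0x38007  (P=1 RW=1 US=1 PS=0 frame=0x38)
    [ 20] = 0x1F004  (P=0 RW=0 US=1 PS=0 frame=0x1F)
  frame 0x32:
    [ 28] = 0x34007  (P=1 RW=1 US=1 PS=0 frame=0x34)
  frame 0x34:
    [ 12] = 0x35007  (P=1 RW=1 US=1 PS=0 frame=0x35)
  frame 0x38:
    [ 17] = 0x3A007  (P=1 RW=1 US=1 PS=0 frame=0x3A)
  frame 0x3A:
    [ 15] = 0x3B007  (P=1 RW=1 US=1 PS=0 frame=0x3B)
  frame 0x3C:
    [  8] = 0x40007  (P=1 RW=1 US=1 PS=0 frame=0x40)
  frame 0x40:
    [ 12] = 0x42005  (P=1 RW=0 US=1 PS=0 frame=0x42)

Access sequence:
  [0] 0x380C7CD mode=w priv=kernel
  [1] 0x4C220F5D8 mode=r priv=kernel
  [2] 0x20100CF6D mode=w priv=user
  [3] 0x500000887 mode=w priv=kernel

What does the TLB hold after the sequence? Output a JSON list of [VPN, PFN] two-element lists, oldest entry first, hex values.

Walk each access:
#0 VA=0x380C7CD (w,kernel):
  L0 @0x30[0] → 0x32007  P=1,RW=1,US=1,PS=0
  L1 @0x32[28] → 0x34007  P=1,RW=1,US=1,PS=0
  L2 @0x34[12] → 0x35007  P=1,RW=1,US=1,PS=0
  ✓ 0x357CD  — 3 lookups
#1 VA=0x4C220F5D8 (r,kernel):
  L0 @0x30[19] → 0x38007  P=1,RW=1,US=1,PS=0
  L1 @0x38[17] → 0x3A007  P=1,RW=1,US=1,PS=0
  L2 @0x3A[15] → 0x3B007  P=1,RW=1,US=1,PS=0
  ✓ 0x3B5D8  — 3 lookups
#2 VA=0x20100CF6D (w,user):
  L0 @0x30[8] → 0x3C007  P=1,RW=1,US=1,PS=0
  L1 @0x3C[8] → 0x40007  P=1,RW=1,US=1,PS=0
  L2 @0x40[12] → 0x42005  P=1,RW=0,US=1,PS=0
  ✗ PROTECTION_VIOLATION  [3 reads]
#3 VA=0x500000887 (w,kernel):
  L0 @0x30[20] → 0x1F004  P=0,RW=0,US=1,PS=0
  ✗ PAGE_NOT_PRESENT  [1 reads]

TLB: [["0x380C", "0x35"], ["0x4C220F", "0x3B"]]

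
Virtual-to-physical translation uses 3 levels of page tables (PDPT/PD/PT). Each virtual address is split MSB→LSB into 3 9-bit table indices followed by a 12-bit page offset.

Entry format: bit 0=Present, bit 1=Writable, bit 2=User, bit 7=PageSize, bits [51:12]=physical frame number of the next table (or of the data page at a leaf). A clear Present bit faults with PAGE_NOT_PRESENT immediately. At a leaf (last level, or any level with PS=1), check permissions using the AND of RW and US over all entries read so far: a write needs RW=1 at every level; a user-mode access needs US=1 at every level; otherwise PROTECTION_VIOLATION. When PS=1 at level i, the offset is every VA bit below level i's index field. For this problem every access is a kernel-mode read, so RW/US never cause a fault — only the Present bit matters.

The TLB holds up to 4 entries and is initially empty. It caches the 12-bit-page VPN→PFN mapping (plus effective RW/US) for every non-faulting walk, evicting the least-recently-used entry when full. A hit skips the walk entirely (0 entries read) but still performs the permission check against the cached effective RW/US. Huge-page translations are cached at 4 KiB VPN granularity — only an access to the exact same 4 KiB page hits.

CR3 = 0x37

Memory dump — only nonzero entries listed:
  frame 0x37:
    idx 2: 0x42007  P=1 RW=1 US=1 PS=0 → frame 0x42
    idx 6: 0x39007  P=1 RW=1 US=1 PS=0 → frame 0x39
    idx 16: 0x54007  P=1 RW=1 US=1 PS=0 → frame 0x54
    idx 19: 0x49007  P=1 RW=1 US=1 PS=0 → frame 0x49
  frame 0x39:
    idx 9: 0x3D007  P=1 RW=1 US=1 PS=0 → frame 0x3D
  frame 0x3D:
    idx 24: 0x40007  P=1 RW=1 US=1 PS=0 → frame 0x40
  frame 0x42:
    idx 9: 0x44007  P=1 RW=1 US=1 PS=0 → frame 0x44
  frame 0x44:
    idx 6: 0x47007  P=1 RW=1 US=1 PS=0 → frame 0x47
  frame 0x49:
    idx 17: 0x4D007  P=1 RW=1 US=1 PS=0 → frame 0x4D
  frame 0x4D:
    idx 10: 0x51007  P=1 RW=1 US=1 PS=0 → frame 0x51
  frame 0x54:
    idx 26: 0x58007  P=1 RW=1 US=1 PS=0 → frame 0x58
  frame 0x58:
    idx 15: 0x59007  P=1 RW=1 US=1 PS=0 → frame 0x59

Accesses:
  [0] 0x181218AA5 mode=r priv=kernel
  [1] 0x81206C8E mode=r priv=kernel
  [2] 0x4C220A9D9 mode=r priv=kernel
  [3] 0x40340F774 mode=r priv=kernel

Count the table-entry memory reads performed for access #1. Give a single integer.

Per-access translation:
#0 VA=0x181218AA5 (r,kernel):
  L0 @0x37[6] → 0x39007  P=1,RW=1,US=1,PS=0
  L1 @0x39[9] → 0x3D007  P=1,RW=1,US=1,PS=0
  L2 @0x3D[24] → 0x40007  P=1,RW=1,US=1,PS=0
  ✓ 0x40AA5  — 3 lookups
#1 VA=0x81206C8E (r,kernel):
  L0 @0x37[2] → 0x42007  P=1,RW=1,US=1,PS=0
  L1 @0x42[9] → 0x44007  P=1,RW=1,US=1,PS=0
  L2 @0x44[6] → 0x47007  P=1,RW=1,US=1,PS=0
  ✓ 0x47C8E  — 3 lookups
#2 VA=0x4C220A9D9 (r,kernel):
  L0 @0x37[19] → 0x49007  P=1,RW=1,US=1,PS=0
  L1 @0x49[17] → 0x4D007  P=1,RW=1,US=1,PS=0
  L2 @0x4D[10] → 0x51007  P=1,RW=1,US=1,PS=0
  ✓ 0x519D9  — 3 lookups
#3 VA=0x40340F774 (r,kernel):
  L0 @0x37[16] → 0x54007  P=1,RW=1,US=1,PS=0
  L1 @0x54[26] → 0x58007  P=1,RW=1,US=1,PS=0
  L2 @0x58[15] → 0x59007  P=1,RW=1,US=1,PS=0
  ✓ 0x59774  — 3 lookups

Entries read for #1: 3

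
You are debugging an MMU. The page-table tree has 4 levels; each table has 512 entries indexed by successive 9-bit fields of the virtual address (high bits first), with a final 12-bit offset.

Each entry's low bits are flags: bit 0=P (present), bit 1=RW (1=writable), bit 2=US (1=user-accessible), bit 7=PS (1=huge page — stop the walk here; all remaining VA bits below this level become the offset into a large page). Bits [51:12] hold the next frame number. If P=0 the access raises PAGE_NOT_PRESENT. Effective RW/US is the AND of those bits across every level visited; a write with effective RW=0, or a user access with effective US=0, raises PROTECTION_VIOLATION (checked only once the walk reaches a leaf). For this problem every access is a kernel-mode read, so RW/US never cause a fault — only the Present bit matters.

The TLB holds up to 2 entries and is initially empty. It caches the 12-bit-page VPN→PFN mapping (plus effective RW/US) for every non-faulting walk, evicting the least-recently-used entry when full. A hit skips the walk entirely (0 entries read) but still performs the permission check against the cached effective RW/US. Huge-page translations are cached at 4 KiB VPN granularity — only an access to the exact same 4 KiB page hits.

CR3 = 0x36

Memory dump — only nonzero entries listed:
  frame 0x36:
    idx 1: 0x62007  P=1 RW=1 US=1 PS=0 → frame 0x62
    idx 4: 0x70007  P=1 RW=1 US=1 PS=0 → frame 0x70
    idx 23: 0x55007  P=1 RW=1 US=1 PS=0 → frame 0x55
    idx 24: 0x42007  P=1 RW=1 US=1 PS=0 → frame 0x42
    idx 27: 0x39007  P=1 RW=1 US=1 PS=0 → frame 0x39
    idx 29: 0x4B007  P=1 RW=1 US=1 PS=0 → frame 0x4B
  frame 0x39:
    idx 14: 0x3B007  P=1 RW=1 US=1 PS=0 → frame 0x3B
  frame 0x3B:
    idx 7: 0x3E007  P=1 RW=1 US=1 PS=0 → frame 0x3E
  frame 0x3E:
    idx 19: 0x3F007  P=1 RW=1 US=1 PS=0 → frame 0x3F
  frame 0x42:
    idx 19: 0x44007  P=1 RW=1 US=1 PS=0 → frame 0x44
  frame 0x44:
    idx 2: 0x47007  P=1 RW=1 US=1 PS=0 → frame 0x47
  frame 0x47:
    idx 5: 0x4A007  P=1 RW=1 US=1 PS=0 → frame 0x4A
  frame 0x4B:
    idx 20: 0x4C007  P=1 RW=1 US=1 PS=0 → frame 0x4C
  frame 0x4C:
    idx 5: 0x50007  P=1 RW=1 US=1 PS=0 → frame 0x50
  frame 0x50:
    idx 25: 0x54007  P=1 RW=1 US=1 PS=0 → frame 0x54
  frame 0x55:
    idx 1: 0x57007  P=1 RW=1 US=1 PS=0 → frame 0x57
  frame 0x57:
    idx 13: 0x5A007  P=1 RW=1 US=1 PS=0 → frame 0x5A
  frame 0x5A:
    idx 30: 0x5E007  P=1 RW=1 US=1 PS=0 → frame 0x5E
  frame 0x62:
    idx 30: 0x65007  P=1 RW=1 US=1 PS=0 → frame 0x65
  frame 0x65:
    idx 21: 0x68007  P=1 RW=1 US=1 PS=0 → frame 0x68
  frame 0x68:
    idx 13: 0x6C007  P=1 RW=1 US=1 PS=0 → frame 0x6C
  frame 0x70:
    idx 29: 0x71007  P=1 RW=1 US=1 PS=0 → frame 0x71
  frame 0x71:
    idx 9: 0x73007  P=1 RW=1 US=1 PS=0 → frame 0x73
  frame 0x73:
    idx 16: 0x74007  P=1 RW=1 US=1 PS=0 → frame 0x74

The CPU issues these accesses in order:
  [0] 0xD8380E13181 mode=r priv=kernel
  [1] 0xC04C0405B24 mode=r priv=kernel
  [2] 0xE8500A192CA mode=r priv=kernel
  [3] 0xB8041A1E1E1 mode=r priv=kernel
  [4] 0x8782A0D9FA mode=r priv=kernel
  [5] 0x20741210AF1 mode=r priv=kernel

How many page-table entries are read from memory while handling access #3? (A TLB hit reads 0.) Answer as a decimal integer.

Trace:
#0 VA=0xD8380E13181 (r,kernel):
  L0: frame=0x36 idx=27 entry=0x39007 [P=1 RW=1 US=1 PS=0]
  L1: frame=0x39 idx=14 entry=0x3B007 [P=1 RW=1 US=1 PS=0]
  L2: frame=0x3B idx=7 entry=0x3E007 [P=1 RW=1 US=1 PS=0]
  L3: frame=0x3E idx=19 entry=0x3F007 [P=1 RW=1 US=1 PS=0]
  ⇒ phys 0x3F181  [4 reads]
#1 VA=0xC04C0405B24 (r,kernel):
  L0: frame=0x36 idx=24 entry=0x42007 [P=1 RW=1 US=1 PS=0]
  L1: frame=0x42 idx=19 entry=0x44007 [P=1 RW=1 US=1 PS=0]
  L2: frame=0x44 idx=2 entry=0x47007 [P=1 RW=1 US=1 PS=0]
  L3: frame=0x47 idx=5 entry=0x4A007 [P=1 RW=1 US=1 PS=0]
  ⇒ phys 0x4AB24  [4 reads]
#2 VA=0xE8500A192CA (r,kernel):
  L0: frame=0x36 idx=29 entry=0x4B007 [P=1 RW=1 US=1 PS=0]
  L1: frame=0x4B idx=20 entry=0x4C007 [P=1 RW=1 US=1 PS=0]
  L2: frame=0x4C idx=5 entry=0x50007 [P=1 RW=1 US=1 PS=0]
  L3: frame=0x50 idx=25 entry=0x54007 [P=1 RW=1 US=1 PS=0]
  ⇒ phys 0x542CA  [4 reads]
#3 VA=0xB8041A1E1E1 (r,kernel):
  L0: frame=0x36 idx=23 entry=0x55007 [P=1 RW=1 US=1 PS=0]
  L1: frame=0x55 idx=1 entry=0x57007 [P=1 RW=1 US=1 PS=0]
  L2: frame=0x57 idx=13 entry=0x5A007 [P=1 RW=1 US=1 PS=0]
  L3: frame=0x5A idx=30 entry=0x5E007 [P=1 RW=1 US=1 PS=0]
  ⇒ phys 0x5E1E1  [4 reads]
#4 VA=0x8782A0D9FA (r,kernel):
  L0: frame=0x36 idx=1 entry=0x62007 [P=1 RW=1 US=1 PS=0]
  L1: frame=0x62 idx=30 entry=0x65007 [P=1 RW=1 US=1 PS=0]
  L2: frame=0x65 idx=21 entry=0x68007 [P=1 RW=1 US=1 PS=0]
  L3: frame=0x68 idx=13 entry=0x6C007 [P=1 RW=1 US=1 PS=0]
  ⇒ phys 0x6C9FA  [4 reads]
#5 VA=0x20741210AF1 (r,kernel):
  L0: frame=0x36 idx=4 entry=0x70007 [P=1 RW=1 US=1 PS=0]
  L1: frame=0x70 idx=29 entry=0x71007 [P=1 RW=1 US=1 PS=0]
  L2: frame=0x71 idx=9 entry=0x73007 [P=1 RW=1 US=1 PS=0]
  L3: frame=0x73 idx=16 entry=0x74007 [P=1 RW=1 US=1 PS=0]
  ⇒ phys 0x74AF1  [4 reads]

Entries read for #3: 4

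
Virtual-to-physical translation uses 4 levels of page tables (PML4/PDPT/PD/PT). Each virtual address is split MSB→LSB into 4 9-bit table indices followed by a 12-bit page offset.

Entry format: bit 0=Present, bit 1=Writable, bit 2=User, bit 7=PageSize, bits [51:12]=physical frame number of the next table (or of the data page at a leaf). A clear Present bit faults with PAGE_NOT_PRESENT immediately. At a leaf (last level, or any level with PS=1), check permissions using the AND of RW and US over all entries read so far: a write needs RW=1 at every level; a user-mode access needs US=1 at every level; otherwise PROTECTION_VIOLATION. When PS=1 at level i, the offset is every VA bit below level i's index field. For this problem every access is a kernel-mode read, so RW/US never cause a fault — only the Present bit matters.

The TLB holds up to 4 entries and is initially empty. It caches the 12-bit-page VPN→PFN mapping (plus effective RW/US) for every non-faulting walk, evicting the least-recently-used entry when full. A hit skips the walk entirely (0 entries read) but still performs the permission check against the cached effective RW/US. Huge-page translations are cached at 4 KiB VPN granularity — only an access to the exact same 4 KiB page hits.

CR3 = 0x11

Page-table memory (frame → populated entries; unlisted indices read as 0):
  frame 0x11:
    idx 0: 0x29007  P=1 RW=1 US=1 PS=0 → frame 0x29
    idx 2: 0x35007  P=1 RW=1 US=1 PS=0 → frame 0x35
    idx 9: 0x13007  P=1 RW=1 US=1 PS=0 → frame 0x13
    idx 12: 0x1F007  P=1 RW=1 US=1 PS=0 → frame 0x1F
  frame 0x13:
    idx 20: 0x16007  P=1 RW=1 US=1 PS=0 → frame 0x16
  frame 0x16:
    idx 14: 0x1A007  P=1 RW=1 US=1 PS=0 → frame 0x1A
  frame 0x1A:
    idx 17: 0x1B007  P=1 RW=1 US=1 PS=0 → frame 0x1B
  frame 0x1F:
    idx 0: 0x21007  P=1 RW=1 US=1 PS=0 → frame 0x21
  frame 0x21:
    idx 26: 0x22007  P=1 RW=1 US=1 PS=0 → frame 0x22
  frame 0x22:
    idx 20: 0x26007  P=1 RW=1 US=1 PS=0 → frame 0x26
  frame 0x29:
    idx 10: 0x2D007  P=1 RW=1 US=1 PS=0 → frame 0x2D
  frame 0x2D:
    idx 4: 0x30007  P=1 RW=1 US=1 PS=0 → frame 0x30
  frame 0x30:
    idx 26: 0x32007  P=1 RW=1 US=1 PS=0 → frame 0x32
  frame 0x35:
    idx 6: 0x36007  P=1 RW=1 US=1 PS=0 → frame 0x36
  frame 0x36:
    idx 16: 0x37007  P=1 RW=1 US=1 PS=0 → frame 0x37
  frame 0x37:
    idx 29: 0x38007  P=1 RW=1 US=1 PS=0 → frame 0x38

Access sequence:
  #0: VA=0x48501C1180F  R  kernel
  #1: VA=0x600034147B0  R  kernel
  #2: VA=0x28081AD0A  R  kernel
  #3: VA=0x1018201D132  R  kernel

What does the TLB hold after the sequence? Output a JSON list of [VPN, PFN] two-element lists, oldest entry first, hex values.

Trace:
#0 VA=0x48501C1180F (r,kernel):
  lvl0: tbl 0x11, slot 9 ⇒ 0x13007 (P1/RW1/US1/PS0)
  lvl1: tbl 0x13, slot 20 ⇒ 0x16007 (P1/RW1/US1/PS0)
  lvl2: tbl 0x16, slot 14 ⇒ 0x1A007 (P1/RW1/US1/PS0)
  lvl3: tbl 0x1A, slot 17 ⇒ 0x1B007 (P1/RW1/US1/PS0)
  ⇒ phys 0x1B80F  [4 reads]
#1 VA=0x600034147B0 (r,kernel):
  lvl0: tbl 0x11, slot 12 ⇒ 0x1F007 (P1/RW1/US1/PS0)
  lvl1: tbl 0x1F, slot 0 ⇒ 0x21007 (P1/RW1/US1/PS0)
  lvl2: tbl 0x21, slot 26 ⇒ 0x22007 (P1/RW1/US1/PS0)
  lvl3: tbl 0x22, slot 20 ⇒ 0x26007 (P1/RW1/US1/PS0)
  ⇒ phys 0x267B0  [4 reads]
#2 VA=0x28081AD0A (r,kernel):
  lvl0: tbl 0x11, slot 0 ⇒ 0x29007 (P1/RW1/US1/PS0)
  lvl1: tbl 0x29, slot 10 ⇒ 0x2D007 (P1/RW1/US1/PS0)
  lvl2: tbl 0x2D, slot 4 ⇒ 0x30007 (P1/RW1/US1/PS0)
  lvl3: tbl 0x30, slot 26 ⇒ 0x32007 (P1/RW1/US1/PS0)
  ⇒ phys 0x32D0A  [4 reads]
#3 VA=0x1018201D132 (r,kernel):
  lvl0: tbl 0x11, slot 2 ⇒ 0x35007 (P1/RW1/US1/PS0)
  lvl1: tbl 0x35, slot 6 ⇒ 0x36007 (P1/RW1/US1/PS0)
  lvl2: tbl 0x36, slot 16 ⇒ 0x37007 (P1/RW1/US1/PS0)
  lvl3: tbl 0x37, slot 29 ⇒ 0x38007 (P1/RW1/US1/PS0)
  ⇒ phys 0x38132  [4 reads]

TLB: [["0x48501C11", "0x1B"], ["0x60003414", "0x26"], ["0x28081A", "0x32"], ["0x1018201D", "0x38"]]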